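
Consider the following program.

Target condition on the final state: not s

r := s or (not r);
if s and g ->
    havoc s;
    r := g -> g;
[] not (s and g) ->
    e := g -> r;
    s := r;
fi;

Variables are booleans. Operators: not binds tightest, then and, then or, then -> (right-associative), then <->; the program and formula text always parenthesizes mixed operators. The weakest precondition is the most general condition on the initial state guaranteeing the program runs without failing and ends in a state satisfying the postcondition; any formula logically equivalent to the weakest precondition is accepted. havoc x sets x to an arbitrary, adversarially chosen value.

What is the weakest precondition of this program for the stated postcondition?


Working backward. After the program, not s must hold.
Then branch requires false; else branch requires not r.
Before the if: (not (s and g)) and ((not (s and g)) -> (not r))
Before r := s or (not r): (not (s and g)) and ((not (s and g)) -> (not (s or (not r))))
Answer: WP = (not (s and g)) and ((not (s and g)) -> (not (s or (not r))))


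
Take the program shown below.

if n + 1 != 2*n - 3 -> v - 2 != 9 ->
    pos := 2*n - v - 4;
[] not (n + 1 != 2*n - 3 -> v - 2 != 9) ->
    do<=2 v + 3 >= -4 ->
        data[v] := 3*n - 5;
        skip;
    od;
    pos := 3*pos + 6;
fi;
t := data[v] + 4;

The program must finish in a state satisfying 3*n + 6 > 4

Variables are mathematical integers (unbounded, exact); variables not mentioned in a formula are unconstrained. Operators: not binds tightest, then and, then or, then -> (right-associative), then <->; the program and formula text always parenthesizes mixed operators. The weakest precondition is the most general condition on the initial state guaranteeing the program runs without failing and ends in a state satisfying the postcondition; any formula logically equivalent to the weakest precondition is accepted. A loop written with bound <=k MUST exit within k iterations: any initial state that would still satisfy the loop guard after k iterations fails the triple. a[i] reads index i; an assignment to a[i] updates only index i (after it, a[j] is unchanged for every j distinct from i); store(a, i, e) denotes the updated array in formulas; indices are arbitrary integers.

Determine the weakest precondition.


Working backward. After the program, the postcondition 3*n + 6 > 4 must hold; in canonical form it is 3*n > -2.
Before t := data[v] + 4: 3*n > -2
Then branch requires 3*n > -2; else branch requires (v >= -7 -> ((v >= -7 -> ((not (v >= -7)) and 3*n > -2)) and ((not (v >= -7)) -> 3*n > -2))) and ((not (v >= -7)) -> 3*n > -2).
Before the if: ((n != 4 -> v != 11) -> 3*n > -2) and ((not (n != 4 -> v != 11)) -> ((v >= -7 -> ((v >= -7 -> ((not (v >= -7)) and 3*n > -2)) and ((not (v >= -7)) -> 3*n > -2))) and ((not (v >= -7)) -> 3*n > -2)))
Answer: WP = ((n != 4 -> v != 11) -> 3*n > -2) and ((not (n != 4 -> v != 11)) -> ((v >= -7 -> ((v >= -7 -> ((not (v >= -7)) and 3*n > -2)) and ((not (v >= -7)) -> 3*n > -2))) and ((not (v >= -7)) -> 3*n > -2)))


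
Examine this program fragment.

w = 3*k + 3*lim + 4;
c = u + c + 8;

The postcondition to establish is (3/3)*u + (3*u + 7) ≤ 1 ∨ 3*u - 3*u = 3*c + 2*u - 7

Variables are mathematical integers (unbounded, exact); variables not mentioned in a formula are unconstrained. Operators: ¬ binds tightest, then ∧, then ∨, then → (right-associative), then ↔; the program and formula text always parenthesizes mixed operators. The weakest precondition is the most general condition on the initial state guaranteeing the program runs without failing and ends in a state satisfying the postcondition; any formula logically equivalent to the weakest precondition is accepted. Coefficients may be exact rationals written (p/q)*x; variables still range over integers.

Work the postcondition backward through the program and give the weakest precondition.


Working backward. After the program, the postcondition (3/3)*u + (3*u + 7) ≤ 1 ∨ 3*u - 3*u = 3*c + 2*u - 7 must hold; in canonical form it is 4*u ≤ -6 ∨ 3*c + 2*u = 7.
Before c := u + c + 8: 4*u ≤ -6 ∨ 3*c + 5*u = -17
Before w := 3*k + 3*lim + 4: 4*u ≤ -6 ∨ 3*c + 5*u = -17
Answer: WP = 4*u ≤ -6 ∨ 3*c + 5*u = -17


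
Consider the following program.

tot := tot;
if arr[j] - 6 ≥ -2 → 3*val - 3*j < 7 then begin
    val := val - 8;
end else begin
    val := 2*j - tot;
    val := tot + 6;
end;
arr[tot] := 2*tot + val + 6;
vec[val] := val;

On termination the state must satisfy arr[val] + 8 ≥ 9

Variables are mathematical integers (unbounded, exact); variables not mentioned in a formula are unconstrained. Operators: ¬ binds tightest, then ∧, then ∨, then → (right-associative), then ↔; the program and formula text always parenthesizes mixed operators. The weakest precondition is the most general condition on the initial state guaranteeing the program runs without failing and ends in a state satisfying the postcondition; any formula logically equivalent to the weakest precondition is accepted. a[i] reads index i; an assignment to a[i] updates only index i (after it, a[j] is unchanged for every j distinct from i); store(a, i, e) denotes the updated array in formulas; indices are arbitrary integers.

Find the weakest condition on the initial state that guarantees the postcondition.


Working backward. After the program, the postcondition arr[val] + 8 ≥ 9 must hold; in canonical form it is arr[val] ≥ 1.
Before vec[val] := val: arr[val] ≥ 1
Before arr[tot] := 2*tot + val + 6: store(arr, tot, 2*tot + val + 6)[val] ≥ 1
Then branch requires store(arr, tot, 2*tot + val - 2)[val - 8] ≥ 1; else branch requires store(arr, tot, 3*tot + 12)[tot + 6] ≥ 1.
Before the if: ((arr[j] ≥ 4 → 3*val < 3*j + 7) → store(arr, tot, 2*tot + val - 2)[val - 8] ≥ 1) ∧ ((¬(arr[j] ≥ 4 → 3*val < 3*j + 7)) → store(arr, tot, 3*tot + 12)[tot + 6] ≥ 1)
Before tot := tot: ((arr[j] ≥ 4 → 3*val < 3*j + 7) → store(arr, tot, 2*tot + val - 2)[val - 8] ≥ 1) ∧ ((¬(arr[j] ≥ 4 → 3*val < 3*j + 7)) → store(arr, tot, 3*tot + 12)[tot + 6] ≥ 1)
Answer: WP = ((arr[j] ≥ 4 → 3*val < 3*j + 7) → store(arr, tot, 2*tot + val - 2)[val - 8] ≥ 1) ∧ ((¬(arr[j] ≥ 4 → 3*val < 3*j + 7)) → store(arr, tot, 3*tot + 12)[tot + 6] ≥ 1)


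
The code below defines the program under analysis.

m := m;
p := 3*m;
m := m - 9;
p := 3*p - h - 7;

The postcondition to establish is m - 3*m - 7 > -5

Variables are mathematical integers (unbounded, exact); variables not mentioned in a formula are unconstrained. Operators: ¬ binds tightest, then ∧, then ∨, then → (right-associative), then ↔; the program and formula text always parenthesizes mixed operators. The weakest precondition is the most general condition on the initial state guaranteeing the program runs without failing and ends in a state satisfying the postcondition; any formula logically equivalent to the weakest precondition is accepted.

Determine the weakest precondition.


Working backward. After the program, the postcondition m - 3*m - 7 > -5 must hold; in canonical form it is 2*m < -2.
Before p := 3*p - h - 7: 2*m < -2
Before m := m - 9: 2*m < 16
Before p := 3*m: 2*m < 16
Before m := m: 2*m < 16
Answer: WP = 2*m < 16


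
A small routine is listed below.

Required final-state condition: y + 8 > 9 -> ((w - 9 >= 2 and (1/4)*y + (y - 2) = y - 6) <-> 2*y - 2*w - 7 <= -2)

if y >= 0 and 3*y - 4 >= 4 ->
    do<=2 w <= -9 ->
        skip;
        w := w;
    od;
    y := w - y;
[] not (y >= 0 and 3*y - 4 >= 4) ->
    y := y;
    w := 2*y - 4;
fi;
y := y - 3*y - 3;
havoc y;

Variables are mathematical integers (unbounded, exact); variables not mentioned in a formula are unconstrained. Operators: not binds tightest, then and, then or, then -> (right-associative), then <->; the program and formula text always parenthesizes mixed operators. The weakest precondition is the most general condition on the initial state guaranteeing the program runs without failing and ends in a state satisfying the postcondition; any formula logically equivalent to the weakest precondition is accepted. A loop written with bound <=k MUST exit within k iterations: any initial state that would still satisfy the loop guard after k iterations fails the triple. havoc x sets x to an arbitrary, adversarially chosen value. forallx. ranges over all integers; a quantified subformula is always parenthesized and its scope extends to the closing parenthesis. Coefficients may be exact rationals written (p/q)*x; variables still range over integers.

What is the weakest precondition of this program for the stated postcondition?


Working backward. After the program, the postcondition y + 8 > 9 -> ((w - 9 >= 2 and (1/4)*y + (y - 2) = y - 6) <-> 2*y - 2*w - 7 <= -2) must hold; in canonical form it is y > 1 -> ((w >= 11 and (1/4)*y = -4) <-> 2*y <= 2*w + 5).
Before havoc y: forall y_1. (y_1 > 1 -> ((w >= 11 and (1/4)*y_1 = -4) <-> 2*y_1 <= 2*w + 5))
Before y := y - 3*y - 3: forall y_1. (y_1 > 1 -> ((w >= 11 and (1/4)*y_1 = -4) <-> 2*y_1 <= 2*w + 5))
Then branch requires (w <= -9 -> ((w <= -9 -> ((not (w <= -9)) and (forall y_1. (y_1 > 1 -> ((w >= 11 and (1/4)*y_1 = -4) <-> 2*y_1 <= 2*w + 5))))) and ((not (w <= -9)) -> (forall y_1. (y_1 > 1 -> ((w >= 11 and (1/4)*y_1 = -4) <-> 2*y_1 <= 2*w + 5)))))) and ((not (w <= -9)) -> (forall y_1. (y_1 > 1 -> ((w >= 11 and (1/4)*y_1 = -4) <-> 2*y_1 <= 2*w + 5)))); else branch requires forall y_1. (y_1 > 1 -> ((2*y >= 15 and (1/4)*y_1 = -4) <-> 2*y_1 <= 4*y - 3)).
Before the if: ((y >= 0 and 3*y >= 8) -> ((w <= -9 -> ((w <= -9 -> ((not (w <= -9)) and (forall y_1. (y_1 > 1 -> ((w >= 11 and (1/4)*y_1 = -4) <-> 2*y_1 <= 2*w + 5))))) and ((not (w <= -9)) -> (forall y_1. (y_1 > 1 -> ((w >= 11 and (1/4)*y_1 = -4) <-> 2*y_1 <= 2*w + 5)))))) and ((not (w <= -9)) -> (forall y_1. (y_1 > 1 -> ((w >= 11 and (1/4)*y_1 = -4) <-> 2*y_1 <= 2*w + 5)))))) and ((not (y >= 0 and 3*y >= 8)) -> (forall y_1. (y_1 > 1 -> ((2*y >= 15 and (1/4)*y_1 = -4) <-> 2*y_1 <= 4*y - 3))))
Answer: WP = ((y >= 0 and 3*y >= 8) -> ((w <= -9 -> ((w <= -9 -> ((not (w <= -9)) and (forall y_1. (y_1 > 1 -> ((w >= 11 and (1/4)*y_1 = -4) <-> 2*y_1 <= 2*w + 5))))) and ((not (w <= -9)) -> (forall y_1. (y_1 > 1 -> ((w >= 11 and (1/4)*y_1 = -4) <-> 2*y_1 <= 2*w + 5)))))) and ((not (w <= -9)) -> (forall y_1. (y_1 > 1 -> ((w >= 11 and (1/4)*y_1 = -4) <-> 2*y_1 <= 2*w + 5)))))) and ((not (y >= 0 and 3*y >= 8)) -> (forall y_1. (y_1 > 1 -> ((2*y >= 15 and (1/4)*y_1 = -4) <-> 2*y_1 <= 4*y - 3))))


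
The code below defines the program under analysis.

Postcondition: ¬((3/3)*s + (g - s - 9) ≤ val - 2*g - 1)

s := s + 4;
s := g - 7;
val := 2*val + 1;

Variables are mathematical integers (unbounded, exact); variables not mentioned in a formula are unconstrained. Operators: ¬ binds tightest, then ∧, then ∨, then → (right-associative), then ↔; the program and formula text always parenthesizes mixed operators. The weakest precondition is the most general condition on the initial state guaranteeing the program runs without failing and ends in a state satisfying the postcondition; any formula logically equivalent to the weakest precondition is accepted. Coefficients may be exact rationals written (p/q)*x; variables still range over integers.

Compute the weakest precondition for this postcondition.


Working backward. After the program, the postcondition ¬((3/3)*s + (g - s - 9) ≤ val - 2*g - 1) must hold; in canonical form it is ¬(3*g ≤ val + 8).
Before val := 2*val + 1: ¬(3*g ≤ 2*val + 9)
Before s := g - 7: ¬(3*g ≤ 2*val + 9)
Before s := s + 4: ¬(3*g ≤ 2*val + 9)
Answer: WP = ¬(3*g ≤ 2*val + 9)


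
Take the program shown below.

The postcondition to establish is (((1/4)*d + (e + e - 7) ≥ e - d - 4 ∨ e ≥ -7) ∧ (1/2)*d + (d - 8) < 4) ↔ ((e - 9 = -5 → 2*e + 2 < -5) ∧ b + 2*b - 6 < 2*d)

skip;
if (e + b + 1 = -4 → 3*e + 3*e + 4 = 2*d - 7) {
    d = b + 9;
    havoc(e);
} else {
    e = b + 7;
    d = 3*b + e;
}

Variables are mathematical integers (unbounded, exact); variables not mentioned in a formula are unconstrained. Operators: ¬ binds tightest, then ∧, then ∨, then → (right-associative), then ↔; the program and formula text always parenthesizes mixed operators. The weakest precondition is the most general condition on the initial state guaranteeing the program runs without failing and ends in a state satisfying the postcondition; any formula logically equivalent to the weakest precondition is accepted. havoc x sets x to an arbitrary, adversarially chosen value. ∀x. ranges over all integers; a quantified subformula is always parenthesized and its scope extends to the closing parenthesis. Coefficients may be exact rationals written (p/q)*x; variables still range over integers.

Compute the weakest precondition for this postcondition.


Working backward. After the program, the postcondition (((1/4)*d + (e + e - 7) ≥ e - d - 4 ∨ e ≥ -7) ∧ (1/2)*d + (d - 8) < 4) ↔ ((e - 9 = -5 → 2*e + 2 < -5) ∧ b + 2*b - 6 < 2*d) must hold; in canonical form it is (((5/4)*d + e ≥ 3 ∨ e ≥ -7) ∧ (3/2)*d < 12) ↔ ((e = 4 → 2*e < -7) ∧ 3*b < 2*d + 6).
Then branch requires ∀e_1. ((((5/4)*b + e_1 ≥ -33/4 ∨ e_1 ≥ -7) ∧ (3/2)*b < -3/2) ↔ ((e_1 = 4 → 2*e_1 < -7) ∧ b < 24)); else branch requires ((6*b ≥ -51/4 ∨ b ≥ -14) ∧ 6*b < 3/2) ↔ ((b = -3 → 2*b < -21) ∧ 5*b > -20).
Before the if: ((b + e = -5 → 6*e = 2*d - 11) → (∀e_1. ((((5/4)*b + e_1 ≥ -33/4 ∨ e_1 ≥ -7) ∧ (3/2)*b < -3/2) ↔ ((e_1 = 4 → 2*e_1 < -7) ∧ b < 24)))) ∧ ((¬(b + e = -5 → 6*e = 2*d - 11)) → (((6*b ≥ -51/4 ∨ b ≥ -14) ∧ 6*b < 3/2) ↔ ((b = -3 → 2*b < -21) ∧ 5*b > -20)))
Before skip: ((b + e = -5 → 6*e = 2*d - 11) → (∀e_1. ((((5/4)*b + e_1 ≥ -33/4 ∨ e_1 ≥ -7) ∧ (3/2)*b < -3/2) ↔ ((e_1 = 4 → 2*e_1 < -7) ∧ b < 24)))) ∧ ((¬(b + e = -5 → 6*e = 2*d - 11)) → (((6*b ≥ -51/4 ∨ b ≥ -14) ∧ 6*b < 3/2) ↔ ((b = -3 → 2*b < -21) ∧ 5*b > -20)))
Answer: WP = ((b + e = -5 → 6*e = 2*d - 11) → (∀e_1. ((((5/4)*b + e_1 ≥ -33/4 ∨ e_1 ≥ -7) ∧ (3/2)*b < -3/2) ↔ ((e_1 = 4 → 2*e_1 < -7) ∧ b < 24)))) ∧ ((¬(b + e = -5 → 6*e = 2*d - 11)) → (((6*b ≥ -51/4 ∨ b ≥ -14) ∧ 6*b < 3/2) ↔ ((b = -3 → 2*b < -21) ∧ 5*b > -20)))


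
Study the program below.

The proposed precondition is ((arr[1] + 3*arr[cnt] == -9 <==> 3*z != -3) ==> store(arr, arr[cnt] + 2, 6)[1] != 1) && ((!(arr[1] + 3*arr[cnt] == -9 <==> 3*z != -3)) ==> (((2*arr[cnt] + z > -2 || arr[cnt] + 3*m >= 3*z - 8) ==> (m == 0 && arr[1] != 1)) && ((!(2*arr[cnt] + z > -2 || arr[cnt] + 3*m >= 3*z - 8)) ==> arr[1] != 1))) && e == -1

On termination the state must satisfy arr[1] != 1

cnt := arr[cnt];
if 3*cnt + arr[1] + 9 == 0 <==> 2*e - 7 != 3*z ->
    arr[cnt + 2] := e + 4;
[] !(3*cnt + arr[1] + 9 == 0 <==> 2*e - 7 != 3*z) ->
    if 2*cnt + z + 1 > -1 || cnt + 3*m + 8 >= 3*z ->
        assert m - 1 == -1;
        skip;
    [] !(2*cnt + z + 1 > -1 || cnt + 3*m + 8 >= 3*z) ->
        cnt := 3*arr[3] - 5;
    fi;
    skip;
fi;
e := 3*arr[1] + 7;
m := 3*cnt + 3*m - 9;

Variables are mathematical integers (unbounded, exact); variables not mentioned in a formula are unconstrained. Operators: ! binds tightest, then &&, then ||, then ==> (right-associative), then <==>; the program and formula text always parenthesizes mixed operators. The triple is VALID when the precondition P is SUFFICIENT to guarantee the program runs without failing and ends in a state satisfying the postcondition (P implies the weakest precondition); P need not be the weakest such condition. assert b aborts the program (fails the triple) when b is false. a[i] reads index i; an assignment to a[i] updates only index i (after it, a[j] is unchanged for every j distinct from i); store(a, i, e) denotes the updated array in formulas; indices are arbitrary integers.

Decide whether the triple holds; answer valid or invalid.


Working backward. After the program, arr[1] != 1 must hold.
Before m := 3*cnt + 3*m - 9: arr[1] != 1
Before e := 3*arr[1] + 7: arr[1] != 1
Then branch requires store(arr, cnt + 2, e + 4)[1] != 1; else branch requires ((2*cnt + z > -2 || cnt + 3*m >= 3*z - 8) ==> (m == 0 && arr[1] != 1)) && ((!(2*cnt + z > -2 || cnt + 3*m >= 3*z - 8)) ==> arr[1] != 1).
Before the if: ((arr[1] + 3*cnt == -9 <==> 2*e != 3*z + 7) ==> store(arr, cnt + 2, e + 4)[1] != 1) && ((!(arr[1] + 3*cnt == -9 <==> 2*e != 3*z + 7)) ==> (((2*cnt + z > -2 || cnt + 3*m >= 3*z - 8) ==> (m == 0 && arr[1] != 1)) && ((!(2*cnt + z > -2 || cnt + 3*m >= 3*z - 8)) ==> arr[1] != 1)))
Before cnt := arr[cnt]: ((arr[1] + 3*arr[cnt] == -9 <==> 2*e != 3*z + 7) ==> store(arr, arr[cnt] + 2, e + 4)[1] != 1) && ((!(arr[1] + 3*arr[cnt] == -9 <==> 2*e != 3*z + 7)) ==> (((2*arr[cnt] + z > -2 || arr[cnt] + 3*m >= 3*z - 8) ==> (m == 0 && arr[1] != 1)) && ((!(2*arr[cnt] + z > -2 || arr[cnt] + 3*m >= 3*z - 8)) ==> arr[1] != 1)))
The weakest precondition is ((arr[1] + 3*arr[cnt] == -9 <==> 2*e != 3*z + 7) ==> store(arr, arr[cnt] + 2, e + 4)[1] != 1) && ((!(arr[1] + 3*arr[cnt] == -9 <==> 2*e != 3*z + 7)) ==> (((2*arr[cnt] + z > -2 || arr[cnt] + 3*m >= 3*z - 8) ==> (m == 0 && arr[1] != 1)) && ((!(2*arr[cnt] + z > -2 || arr[cnt] + 3*m >= 3*z - 8)) ==> arr[1] != 1))).
Check whether ((arr[1] + 3*arr[cnt] == -9 <==> 3*z != -3) ==> store(arr, arr[cnt] + 2, 6)[1] != 1) && ((!(arr[1] + 3*arr[cnt] == -9 <==> 3*z != -3)) ==> (((2*arr[cnt] + z > -2 || arr[cnt] + 3*m >= 3*z - 8) ==> (m == 0 && arr[1] != 1)) && ((!(2*arr[cnt] + z > -2 || arr[cnt] + 3*m >= 3*z - 8)) ==> arr[1] != 1))) && e == -1 implies it.
Countermodel: at the initial state arr = {[1] = -35394, [5] = 11795, [11797] = 4, elsewhere 4}, cnt = 5, e = -1, m = -1, z = -3, the precondition holds but the weakest precondition fails.
Answer: invalid


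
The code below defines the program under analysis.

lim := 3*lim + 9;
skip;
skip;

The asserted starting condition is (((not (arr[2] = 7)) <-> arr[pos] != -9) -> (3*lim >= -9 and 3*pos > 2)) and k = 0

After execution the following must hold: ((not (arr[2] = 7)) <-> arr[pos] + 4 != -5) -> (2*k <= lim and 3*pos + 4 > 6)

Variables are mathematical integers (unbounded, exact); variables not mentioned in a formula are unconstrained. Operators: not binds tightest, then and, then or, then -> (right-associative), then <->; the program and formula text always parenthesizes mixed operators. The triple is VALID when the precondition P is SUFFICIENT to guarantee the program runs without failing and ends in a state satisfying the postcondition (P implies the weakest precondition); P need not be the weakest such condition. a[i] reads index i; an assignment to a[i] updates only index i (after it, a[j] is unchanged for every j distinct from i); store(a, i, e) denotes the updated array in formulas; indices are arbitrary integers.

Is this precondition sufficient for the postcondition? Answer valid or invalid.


Working backward. After the program, the postcondition ((not (arr[2] = 7)) <-> arr[pos] + 4 != -5) -> (2*k <= lim and 3*pos + 4 > 6) must hold; in canonical form it is ((not (arr[2] = 7)) <-> arr[pos] != -9) -> (2*k <= lim and 3*pos > 2).
Before skip: ((not (arr[2] = 7)) <-> arr[pos] != -9) -> (2*k <= lim and 3*pos > 2)
Before skip: ((not (arr[2] = 7)) <-> arr[pos] != -9) -> (2*k <= lim and 3*pos > 2)
Before lim := 3*lim + 9: ((not (arr[2] = 7)) <-> arr[pos] != -9) -> (2*k <= 3*lim + 9 and 3*pos > 2)
The weakest precondition is ((not (arr[2] = 7)) <-> arr[pos] != -9) -> (2*k <= 3*lim + 9 and 3*pos > 2).
Check whether (((not (arr[2] = 7)) <-> arr[pos] != -9) -> (3*lim >= -9 and 3*pos > 2)) and k = 0 implies it.
Every state satisfying the precondition satisfies the weakest precondition: the implication holds.
Answer: valid


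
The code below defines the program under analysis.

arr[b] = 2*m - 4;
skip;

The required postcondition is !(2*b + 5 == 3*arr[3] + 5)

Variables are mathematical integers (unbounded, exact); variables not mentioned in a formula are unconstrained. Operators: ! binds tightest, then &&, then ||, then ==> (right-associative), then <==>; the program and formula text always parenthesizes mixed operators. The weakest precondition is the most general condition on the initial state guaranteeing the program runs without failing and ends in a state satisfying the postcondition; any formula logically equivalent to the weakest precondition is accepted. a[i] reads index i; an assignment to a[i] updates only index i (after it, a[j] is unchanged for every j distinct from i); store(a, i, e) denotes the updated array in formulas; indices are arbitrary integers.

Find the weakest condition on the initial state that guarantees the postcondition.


Working backward. After the program, the postcondition !(2*b + 5 == 3*arr[3] + 5) must hold; in canonical form it is !(2*b == 3*arr[3]).
Before skip: !(2*b == 3*arr[3])
Before arr[b] := 2*m - 4: !(2*b == 3*store(arr, b, 2*m - 4)[3])
Answer: WP = !(2*b == 3*store(arr, b, 2*m - 4)[3])


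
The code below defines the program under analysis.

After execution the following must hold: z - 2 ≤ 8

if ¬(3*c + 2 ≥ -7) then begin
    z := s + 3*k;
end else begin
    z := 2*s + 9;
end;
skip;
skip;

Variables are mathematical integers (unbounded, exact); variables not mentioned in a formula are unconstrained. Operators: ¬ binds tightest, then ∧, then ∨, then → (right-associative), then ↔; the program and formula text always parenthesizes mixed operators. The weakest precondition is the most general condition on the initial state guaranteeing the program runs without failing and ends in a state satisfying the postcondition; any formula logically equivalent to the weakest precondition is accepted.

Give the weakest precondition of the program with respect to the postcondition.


Working backward. After the program, the postcondition z - 2 ≤ 8 must hold; in canonical form it is z ≤ 10.
Before skip: z ≤ 10
Before skip: z ≤ 10
Then branch requires 3*k + s ≤ 10; else branch requires 2*s ≤ 1.
Before the if: ((¬(3*c ≥ -9)) → 3*k + s ≤ 10) ∧ (3*c ≥ -9 → 2*s ≤ 1)
Answer: WP = ((¬(3*c ≥ -9)) → 3*k + s ≤ 10) ∧ (3*c ≥ -9 → 2*s ≤ 1)


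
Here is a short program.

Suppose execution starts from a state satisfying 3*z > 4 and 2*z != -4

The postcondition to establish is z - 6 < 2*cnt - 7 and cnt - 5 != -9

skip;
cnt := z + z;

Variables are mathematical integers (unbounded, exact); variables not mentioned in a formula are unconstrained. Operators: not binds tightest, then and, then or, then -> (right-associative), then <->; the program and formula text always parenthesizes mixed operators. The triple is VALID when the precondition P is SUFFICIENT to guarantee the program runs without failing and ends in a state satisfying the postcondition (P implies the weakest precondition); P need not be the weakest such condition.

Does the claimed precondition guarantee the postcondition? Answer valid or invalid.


Working backward. After the program, the postcondition z - 6 < 2*cnt - 7 and cnt - 5 != -9 must hold; in canonical form it is z < 2*cnt - 1 and cnt != -4.
Before cnt := z + z: 3*z > 1 and 2*z != -4
Before skip: 3*z > 1 and 2*z != -4
The weakest precondition is 3*z > 1 and 2*z != -4.
Check whether 3*z > 4 and 2*z != -4 implies it.
Every state satisfying the precondition satisfies the weakest precondition: the implication holds.
Answer: valid


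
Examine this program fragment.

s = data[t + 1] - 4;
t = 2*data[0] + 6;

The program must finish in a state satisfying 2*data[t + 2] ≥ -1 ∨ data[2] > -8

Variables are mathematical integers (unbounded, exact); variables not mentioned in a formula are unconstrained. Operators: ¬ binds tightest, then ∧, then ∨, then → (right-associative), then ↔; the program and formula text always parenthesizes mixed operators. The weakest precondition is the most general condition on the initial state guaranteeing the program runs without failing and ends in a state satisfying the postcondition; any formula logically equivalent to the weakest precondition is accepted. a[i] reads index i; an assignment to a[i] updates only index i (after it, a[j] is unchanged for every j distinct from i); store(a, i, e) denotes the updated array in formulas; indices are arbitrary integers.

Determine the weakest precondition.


Working backward. After the program, 2*data[t + 2] ≥ -1 ∨ data[2] > -8 must hold.
Before t := 2*data[0] + 6: 2*data[2*data[0] + 8] ≥ -1 ∨ data[2] > -8
Before s := data[t + 1] - 4: 2*data[2*data[0] + 8] ≥ -1 ∨ data[2] > -8
Answer: WP = 2*data[2*data[0] + 8] ≥ -1 ∨ data[2] > -8


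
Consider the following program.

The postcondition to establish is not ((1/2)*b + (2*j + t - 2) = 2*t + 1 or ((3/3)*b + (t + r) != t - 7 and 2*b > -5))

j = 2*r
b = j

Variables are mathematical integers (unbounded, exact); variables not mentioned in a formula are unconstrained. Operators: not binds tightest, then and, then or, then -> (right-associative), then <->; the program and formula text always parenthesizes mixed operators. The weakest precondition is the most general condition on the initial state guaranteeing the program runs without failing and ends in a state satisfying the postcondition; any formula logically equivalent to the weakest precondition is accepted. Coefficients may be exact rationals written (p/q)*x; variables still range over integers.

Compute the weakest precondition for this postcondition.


Working backward. After the program, the postcondition not ((1/2)*b + (2*j + t - 2) = 2*t + 1 or ((3/3)*b + (t + r) != t - 7 and 2*b > -5)) must hold; in canonical form it is not ((1/2)*b + 2*j = t + 3 or (b + r != -7 and 2*b > -5)).
Before b := j: not ((5/2)*j = t + 3 or (j + r != -7 and 2*j > -5))
Before j := 2*r: not (5*r = t + 3 or (3*r != -7 and 4*r > -5))
Answer: WP = not (5*r = t + 3 or (3*r != -7 and 4*r > -5))


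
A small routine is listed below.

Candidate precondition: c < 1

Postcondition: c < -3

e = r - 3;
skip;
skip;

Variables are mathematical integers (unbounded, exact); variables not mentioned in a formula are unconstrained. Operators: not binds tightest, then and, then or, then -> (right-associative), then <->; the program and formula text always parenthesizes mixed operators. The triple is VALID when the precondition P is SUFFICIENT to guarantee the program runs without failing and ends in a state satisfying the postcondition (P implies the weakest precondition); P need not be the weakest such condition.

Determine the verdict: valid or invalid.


Working backward. After the program, c < -3 must hold.
Before skip: c < -3
Before skip: c < -3
Before e := r - 3: c < -3
The weakest precondition is c < -3.
Check whether c < 1 implies it.
Countermodel: at the initial state c = -3, the precondition holds but the weakest precondition fails.
Answer: invalid


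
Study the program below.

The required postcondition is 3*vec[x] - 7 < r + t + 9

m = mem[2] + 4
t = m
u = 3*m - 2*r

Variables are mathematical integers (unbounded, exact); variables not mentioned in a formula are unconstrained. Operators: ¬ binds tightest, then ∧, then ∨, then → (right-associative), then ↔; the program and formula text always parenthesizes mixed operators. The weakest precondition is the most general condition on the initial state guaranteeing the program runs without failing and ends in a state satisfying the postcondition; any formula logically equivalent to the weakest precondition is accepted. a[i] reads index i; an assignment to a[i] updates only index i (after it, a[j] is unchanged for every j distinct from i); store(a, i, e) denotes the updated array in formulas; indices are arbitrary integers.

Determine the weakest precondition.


Working backward. After the program, the postcondition 3*vec[x] - 7 < r + t + 9 must hold; in canonical form it is 3*vec[x] < r + t + 16.
Before u := 3*m - 2*r: 3*vec[x] < r + t + 16
Before t := m: 3*vec[x] < m + r + 16
Before m := mem[2] + 4: 3*vec[x] < mem[2] + r + 20
Answer: WP = 3*vec[x] < mem[2] + r + 20


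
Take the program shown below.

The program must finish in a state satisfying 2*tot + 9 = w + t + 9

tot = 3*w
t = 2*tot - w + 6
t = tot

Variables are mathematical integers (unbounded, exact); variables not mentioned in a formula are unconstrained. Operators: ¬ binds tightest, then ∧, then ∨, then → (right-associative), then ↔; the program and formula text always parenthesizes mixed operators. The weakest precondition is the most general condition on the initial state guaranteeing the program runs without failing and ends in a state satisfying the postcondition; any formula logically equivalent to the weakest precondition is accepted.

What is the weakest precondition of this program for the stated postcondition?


Working backward. After the program, the postcondition 2*tot + 9 = w + t + 9 must hold; in canonical form it is 2*tot = t + w.
Before t := tot: tot = w
Before t := 2*tot - w + 6: tot = w
Before tot := 3*w: 2*w = 0
Answer: WP = 2*w = 0


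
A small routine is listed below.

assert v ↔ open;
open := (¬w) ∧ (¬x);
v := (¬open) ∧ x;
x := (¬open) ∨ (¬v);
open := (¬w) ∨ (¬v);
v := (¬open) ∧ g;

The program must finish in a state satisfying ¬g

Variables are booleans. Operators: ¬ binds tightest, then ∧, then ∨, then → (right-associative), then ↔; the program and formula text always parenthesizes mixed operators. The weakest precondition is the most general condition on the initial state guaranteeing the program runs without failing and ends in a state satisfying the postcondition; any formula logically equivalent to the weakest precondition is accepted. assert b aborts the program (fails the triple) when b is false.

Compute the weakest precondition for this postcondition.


Working backward. After the program, ¬g must hold.
Before v := (¬open) ∧ g: ¬g
Before open := (¬w) ∨ (¬v): ¬g
Before x := (¬open) ∨ (¬v): ¬g
Before v := (¬open) ∧ x: ¬g
Before open := (¬w) ∧ (¬x): ¬g
Before assert v ↔ open: (v ↔ open) ∧ (¬g)
Answer: WP = (v ↔ open) ∧ (¬g)


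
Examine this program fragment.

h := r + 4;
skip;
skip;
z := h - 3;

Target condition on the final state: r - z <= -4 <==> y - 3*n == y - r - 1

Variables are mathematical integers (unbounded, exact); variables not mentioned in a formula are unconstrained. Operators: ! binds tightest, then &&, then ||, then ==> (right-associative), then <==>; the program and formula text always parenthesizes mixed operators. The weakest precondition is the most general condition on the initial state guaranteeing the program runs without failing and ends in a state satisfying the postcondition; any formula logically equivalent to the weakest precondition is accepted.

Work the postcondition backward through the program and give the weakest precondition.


Working backward. After the program, the postcondition r - z <= -4 <==> y - 3*n == y - r - 1 must hold; in canonical form it is r <= z - 4 <==> r == 3*n - 1.
Before z := h - 3: r <= h - 7 <==> r == 3*n - 1
Before skip: r <= h - 7 <==> r == 3*n - 1
Before skip: r <= h - 7 <==> r == 3*n - 1
Before h := r + 4: !(r == 3*n - 1)
Answer: WP = !(r == 3*n - 1)


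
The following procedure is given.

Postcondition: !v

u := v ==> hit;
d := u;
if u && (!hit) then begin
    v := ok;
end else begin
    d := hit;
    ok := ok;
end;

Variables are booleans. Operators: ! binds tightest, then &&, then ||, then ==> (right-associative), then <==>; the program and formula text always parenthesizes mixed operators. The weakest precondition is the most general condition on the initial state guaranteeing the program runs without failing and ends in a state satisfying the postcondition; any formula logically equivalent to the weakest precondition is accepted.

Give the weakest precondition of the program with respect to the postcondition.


Working backward. After the program, !v must hold.
Then branch requires !ok; else branch requires !v.
Before the if: ((u && (!hit)) ==> (!ok)) && ((!(u && (!hit))) ==> (!v))
Before d := u: ((u && (!hit)) ==> (!ok)) && ((!(u && (!hit))) ==> (!v))
Before u := v ==> hit: (((v ==> hit) && (!hit)) ==> (!ok)) && ((!((v ==> hit) && (!hit))) ==> (!v))
Answer: WP = (((v ==> hit) && (!hit)) ==> (!ok)) && ((!((v ==> hit) && (!hit))) ==> (!v))


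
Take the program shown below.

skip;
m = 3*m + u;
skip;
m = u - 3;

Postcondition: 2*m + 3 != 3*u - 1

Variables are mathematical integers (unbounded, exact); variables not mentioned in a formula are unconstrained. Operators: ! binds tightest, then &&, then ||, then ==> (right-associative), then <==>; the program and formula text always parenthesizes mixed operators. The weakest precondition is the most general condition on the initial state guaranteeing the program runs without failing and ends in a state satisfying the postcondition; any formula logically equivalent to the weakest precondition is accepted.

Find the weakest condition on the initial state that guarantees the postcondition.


Working backward. After the program, the postcondition 2*m + 3 != 3*u - 1 must hold; in canonical form it is 2*m != 3*u - 4.
Before m := u - 3: u != -2
Before skip: u != -2
Before m := 3*m + u: u != -2
Before skip: u != -2
Answer: WP = u != -2


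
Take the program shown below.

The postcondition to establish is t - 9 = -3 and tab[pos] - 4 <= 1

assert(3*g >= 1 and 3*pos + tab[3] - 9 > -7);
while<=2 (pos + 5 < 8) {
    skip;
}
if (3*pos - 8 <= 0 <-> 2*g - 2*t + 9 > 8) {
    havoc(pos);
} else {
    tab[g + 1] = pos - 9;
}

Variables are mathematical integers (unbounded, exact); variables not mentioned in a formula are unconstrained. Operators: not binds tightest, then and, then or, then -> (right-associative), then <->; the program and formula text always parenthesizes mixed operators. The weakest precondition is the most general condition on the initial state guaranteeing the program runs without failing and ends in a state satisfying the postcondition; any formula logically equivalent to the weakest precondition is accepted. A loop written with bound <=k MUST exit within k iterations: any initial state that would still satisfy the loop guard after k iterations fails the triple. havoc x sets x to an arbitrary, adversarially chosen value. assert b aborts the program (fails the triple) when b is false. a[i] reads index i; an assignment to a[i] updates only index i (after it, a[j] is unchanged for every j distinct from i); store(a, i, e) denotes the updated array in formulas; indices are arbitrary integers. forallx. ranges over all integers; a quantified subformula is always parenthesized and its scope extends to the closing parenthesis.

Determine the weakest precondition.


Working backward. After the program, the postcondition t - 9 = -3 and tab[pos] - 4 <= 1 must hold; in canonical form it is t = 6 and tab[pos] <= 5.
Then branch requires forall pos_1. (t = 6 and tab[pos_1] <= 5); else branch requires t = 6 and store(tab, g + 1, pos - 9)[pos] <= 5.
Before the if: ((3*pos <= 8 <-> 2*g > 2*t - 1) -> (forall pos_1. (t = 6 and tab[pos_1] <= 5))) and ((not (3*pos <= 8 <-> 2*g > 2*t - 1)) -> (t = 6 and store(tab, g + 1, pos - 9)[pos] <= 5))
Before the loop (bound <=2), unroll the exhaustion recursion (WP_0 = exit-now case; WP_j = one more guarded iteration, up to j = 2):
  WP_0: (not (pos < 3)) and ((3*pos <= 8 <-> 2*g > 2*t - 1) -> (forall pos_1. (t = 6 and tab[pos_1] <= 5))) and ((not (3*pos <= 8 <-> 2*g > 2*t - 1)) -> (t = 6 and store(tab, g + 1, pos - 9)[pos] <= 5))
  WP_1: (pos < 3 -> ((not (pos < 3)) and ((3*pos <= 8 <-> 2*g > 2*t - 1) -> (forall pos_1. (t = 6 and tab[pos_1] <= 5))) and ((not (3*pos <= 8 <-> 2*g > 2*t - 1)) -> (t = 6 and store(tab, g + 1, pos - 9)[pos] <= 5)))) and ((not (pos < 3)) -> (((3*pos <= 8 <-> 2*g > 2*t - 1) -> (forall pos_1. (t = 6 and tab[pos_1] <= 5))) and ((not (3*pos <= 8 <-> 2*g > 2*t - 1)) -> (t = 6 and store(tab, g + 1, pos - 9)[pos] <= 5))))
  WP_2: (pos < 3 -> ((pos < 3 -> ((not (pos < 3)) and ((3*pos <= 8 <-> 2*g > 2*t - 1) -> (forall pos_1. (t = 6 and tab[pos_1] <= 5))) and ((not (3*pos <= 8 <-> 2*g > 2*t - 1)) -> (t = 6 and store(tab, g + 1, pos - 9)[pos] <= 5)))) and ((not (pos < 3)) -> (((3*pos <= 8 <-> 2*g > 2*t - 1) -> (forall pos_1. (t = 6 and tab[pos_1] <= 5))) and ((not (3*pos <= 8 <-> 2*g > 2*t - 1)) -> (t = 6 and store(tab, g + 1, pos - 9)[pos] <= 5)))))) and ((not (pos < 3)) -> (((3*pos <= 8 <-> 2*g > 2*t - 1) -> (forall pos_1. (t = 6 and tab[pos_1] <= 5))) and ((not (3*pos <= 8 <-> 2*g > 2*t - 1)) -> (t = 6 and store(tab, g + 1, pos - 9)[pos] <= 5))))
So before the loop: (pos < 3 -> ((pos < 3 -> ((not (pos < 3)) and ((3*pos <= 8 <-> 2*g > 2*t - 1) -> (forall pos_1. (t = 6 and tab[pos_1] <= 5))) and ((not (3*pos <= 8 <-> 2*g > 2*t - 1)) -> (t = 6 and store(tab, g + 1, pos - 9)[pos] <= 5)))) and ((not (pos < 3)) -> (((3*pos <= 8 <-> 2*g > 2*t - 1) -> (forall pos_1. (t = 6 and tab[pos_1] <= 5))) and ((not (3*pos <= 8 <-> 2*g > 2*t - 1)) -> (t = 6 and store(tab, g + 1, pos - 9)[pos] <= 5)))))) and ((not (pos < 3)) -> (((3*pos <= 8 <-> 2*g > 2*t - 1) -> (forall pos_1. (t = 6 and tab[pos_1] <= 5))) and ((not (3*pos <= 8 <-> 2*g > 2*t - 1)) -> (t = 6 and store(tab, g + 1, pos - 9)[pos] <= 5))))
Before assert 3*g >= 1 and 3*pos + tab[3] - 9 > -7: 3*g >= 1 and tab[3] + 3*pos > 2 and (pos < 3 -> ((pos < 3 -> ((not (pos < 3)) and ((3*pos <= 8 <-> 2*g > 2*t - 1) -> (forall pos_1. (t = 6 and tab[pos_1] <= 5))) and ((not (3*pos <= 8 <-> 2*g > 2*t - 1)) -> (t = 6 and store(tab, g + 1, pos - 9)[pos] <= 5)))) and ((not (pos < 3)) -> (((3*pos <= 8 <-> 2*g > 2*t - 1) -> (forall pos_1. (t = 6 and tab[pos_1] <= 5))) and ((not (3*pos <= 8 <-> 2*g > 2*t - 1)) -> (t = 6 and store(tab, g + 1, pos - 9)[pos] <= 5)))))) and ((not (pos < 3)) -> (((3*pos <= 8 <-> 2*g > 2*t - 1) -> (forall pos_1. (t = 6 and tab[pos_1] <= 5))) and ((not (3*pos <= 8 <-> 2*g > 2*t - 1)) -> (t = 6 and store(tab, g + 1, pos - 9)[pos] <= 5))))
Answer: WP = 3*g >= 1 and tab[3] + 3*pos > 2 and (pos < 3 -> ((pos < 3 -> ((not (pos < 3)) and ((3*pos <= 8 <-> 2*g > 2*t - 1) -> (forall pos_1. (t = 6 and tab[pos_1] <= 5))) and ((not (3*pos <= 8 <-> 2*g > 2*t - 1)) -> (t = 6 and store(tab, g + 1, pos - 9)[pos] <= 5)))) and ((not (pos < 3)) -> (((3*pos <= 8 <-> 2*g > 2*t - 1) -> (forall pos_1. (t = 6 and tab[pos_1] <= 5))) and ((not (3*pos <= 8 <-> 2*g > 2*t - 1)) -> (t = 6 and store(tab, g + 1, pos - 9)[pos] <= 5)))))) and ((not (pos < 3)) -> (((3*pos <= 8 <-> 2*g > 2*t - 1) -> (forall pos_1. (t = 6 and tab[pos_1] <= 5))) and ((not (3*pos <= 8 <-> 2*g > 2*t - 1)) -> (t = 6 and store(tab, g + 1, pos - 9)[pos] <= 5))))


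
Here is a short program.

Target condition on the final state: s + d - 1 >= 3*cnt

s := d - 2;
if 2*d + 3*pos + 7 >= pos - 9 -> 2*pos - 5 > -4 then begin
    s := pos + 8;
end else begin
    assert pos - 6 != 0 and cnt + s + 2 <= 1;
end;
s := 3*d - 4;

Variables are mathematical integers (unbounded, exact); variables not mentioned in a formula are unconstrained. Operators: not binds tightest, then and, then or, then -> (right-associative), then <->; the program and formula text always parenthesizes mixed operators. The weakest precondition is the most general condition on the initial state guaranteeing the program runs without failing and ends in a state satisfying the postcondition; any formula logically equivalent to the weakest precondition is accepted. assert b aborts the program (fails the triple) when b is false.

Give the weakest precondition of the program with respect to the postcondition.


Working backward. After the program, the postcondition s + d - 1 >= 3*cnt must hold; in canonical form it is d + s >= 3*cnt + 1.
Before s := 3*d - 4: 4*d >= 3*cnt + 5
Then branch requires 4*d >= 3*cnt + 5; else branch requires pos != 6 and cnt + s <= -1 and 4*d >= 3*cnt + 5.
Before the if: ((2*d + 2*pos >= -16 -> 2*pos > 1) -> 4*d >= 3*cnt + 5) and ((not (2*d + 2*pos >= -16 -> 2*pos > 1)) -> (pos != 6 and cnt + s <= -1 and 4*d >= 3*cnt + 5))
Before s := d - 2: ((2*d + 2*pos >= -16 -> 2*pos > 1) -> 4*d >= 3*cnt + 5) and ((not (2*d + 2*pos >= -16 -> 2*pos > 1)) -> (pos != 6 and cnt + d <= 1 and 4*d >= 3*cnt + 5))
Answer: WP = ((2*d + 2*pos >= -16 -> 2*pos > 1) -> 4*d >= 3*cnt + 5) and ((not (2*d + 2*pos >= -16 -> 2*pos > 1)) -> (pos != 6 and cnt + d <= 1 and 4*d >= 3*cnt + 5))


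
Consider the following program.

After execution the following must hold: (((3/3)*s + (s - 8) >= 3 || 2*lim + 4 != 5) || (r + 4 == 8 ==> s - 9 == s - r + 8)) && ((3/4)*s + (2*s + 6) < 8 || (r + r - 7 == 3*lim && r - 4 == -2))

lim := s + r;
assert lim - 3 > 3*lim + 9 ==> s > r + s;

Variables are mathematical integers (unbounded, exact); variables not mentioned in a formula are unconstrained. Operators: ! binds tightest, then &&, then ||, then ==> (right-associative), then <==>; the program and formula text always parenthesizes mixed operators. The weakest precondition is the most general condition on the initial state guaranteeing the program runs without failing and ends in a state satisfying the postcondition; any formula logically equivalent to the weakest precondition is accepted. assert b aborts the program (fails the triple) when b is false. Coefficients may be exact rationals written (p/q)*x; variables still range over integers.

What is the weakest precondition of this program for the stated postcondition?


Working backward. After the program, the postcondition (((3/3)*s + (s - 8) >= 3 || 2*lim + 4 != 5) || (r + 4 == 8 ==> s - 9 == s - r + 8)) && ((3/4)*s + (2*s + 6) < 8 || (r + r - 7 == 3*lim && r - 4 == -2)) must hold; in canonical form it is (2*s >= 11 || 2*lim != 1 || (r == 4 ==> r == 17)) && ((11/4)*s < 2 || (2*r == 3*lim + 7 && r == 2)).
Before assert lim - 3 > 3*lim + 9 ==> s > r + s: (2*lim < -12 ==> r < 0) && (2*s >= 11 || 2*lim != 1 || (r == 4 ==> r == 17)) && ((11/4)*s < 2 || (2*r == 3*lim + 7 && r == 2))
Before lim := s + r: (2*r + 2*s < -12 ==> r < 0) && (2*s >= 11 || 2*r + 2*s != 1 || (r == 4 ==> r == 17)) && ((11/4)*s < 2 || (r + 3*s == -7 && r == 2))
Answer: WP = (2*r + 2*s < -12 ==> r < 0) && (2*s >= 11 || 2*r + 2*s != 1 || (r == 4 ==> r == 17)) && ((11/4)*s < 2 || (r + 3*s == -7 && r == 2))
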